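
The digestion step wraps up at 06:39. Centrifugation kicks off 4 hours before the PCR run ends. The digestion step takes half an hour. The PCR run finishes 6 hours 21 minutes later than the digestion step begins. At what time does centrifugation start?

08:30

The digestion step starts at 06:39 − 30 min = 06:09.
The PCR run ends at 06:09 + 381 min = 12:30.
Centrifugation starts at 12:30 − 240 min = 08:30.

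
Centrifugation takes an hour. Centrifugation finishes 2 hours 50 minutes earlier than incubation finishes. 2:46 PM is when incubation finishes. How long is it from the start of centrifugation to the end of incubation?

230 minutes

Centrifugation ends at 2:46 PM − 170 min = 11:56 AM.
Centrifugation starts at 11:56 AM − 60 min = 10:56 AM.
From 10:56 AM to 2:46 PM is 230 minutes.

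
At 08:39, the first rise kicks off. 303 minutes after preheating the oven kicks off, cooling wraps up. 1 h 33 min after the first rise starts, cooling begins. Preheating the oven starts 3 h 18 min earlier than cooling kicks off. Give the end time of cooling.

Cooling starts at 08:39 + 93 min = 10:12.
Preheating the oven starts at 10:12 − 198 min = 06:54.
Cooling ends at 06:54 + 303 min = 11:57.

11:57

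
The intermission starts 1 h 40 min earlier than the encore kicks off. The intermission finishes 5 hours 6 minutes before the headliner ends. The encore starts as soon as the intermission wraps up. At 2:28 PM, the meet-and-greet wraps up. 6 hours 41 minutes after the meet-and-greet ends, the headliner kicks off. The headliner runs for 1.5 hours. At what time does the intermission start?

3:53 PM

The headliner starts at 2:28 PM + 401 min = 9:09 PM.
The headliner ends at 9:09 PM + 90 min = 10:39 PM.
The intermission ends at 10:39 PM − 306 min = 5:33 PM.
So the encore starts at 5:33 PM.
The intermission starts at 5:33 PM − 100 min = 3:53 PM.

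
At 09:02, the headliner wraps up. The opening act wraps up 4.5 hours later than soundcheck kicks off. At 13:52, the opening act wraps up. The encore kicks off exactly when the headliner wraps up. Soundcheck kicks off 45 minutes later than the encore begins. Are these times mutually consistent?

The encore starts at 09:02.
Soundcheck starts at 09:02 + 45 min = 09:47.
The opening act ends at 09:47 + 270 min = 14:17.
But the opening act is also said to end at 13:52 — a 25-minute conflict.

No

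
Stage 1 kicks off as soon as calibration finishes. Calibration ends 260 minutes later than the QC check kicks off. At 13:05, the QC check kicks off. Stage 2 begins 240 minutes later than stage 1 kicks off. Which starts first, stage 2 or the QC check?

the QC check

Calibration ends at 13:05 + 260 min = 17:25.
So stage 1 starts at 17:25.
Stage 2 starts at 17:25 + 240 min = 21:25.
Stage 2 starts at 21:25 and the QC check starts at 13:05, so the QC check is first.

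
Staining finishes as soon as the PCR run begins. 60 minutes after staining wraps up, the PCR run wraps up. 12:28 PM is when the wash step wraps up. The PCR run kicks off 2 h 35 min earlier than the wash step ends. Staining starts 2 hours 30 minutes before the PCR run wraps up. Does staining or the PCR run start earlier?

The PCR run starts at 12:28 PM − 155 min = 9:53 AM.
So staining ends at 9:53 AM.
The PCR run ends at 9:53 AM + 60 min = 10:53 AM.
Staining starts at 10:53 AM − 150 min = 8:23 AM.
Staining starts at 8:23 AM and the PCR run starts at 9:53 AM, so staining is first.

staining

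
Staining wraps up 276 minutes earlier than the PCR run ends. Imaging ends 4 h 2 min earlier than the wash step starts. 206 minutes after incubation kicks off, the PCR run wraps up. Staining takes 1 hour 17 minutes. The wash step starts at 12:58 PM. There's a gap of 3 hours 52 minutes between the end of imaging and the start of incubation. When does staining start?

Imaging ends at 12:58 PM − 242 min = 8:56 AM.
Incubation starts at 8:56 AM + 232 min = 12:48 PM.
The PCR run ends at 12:48 PM + 206 min = 4:14 PM.
Staining ends at 4:14 PM − 276 min = 11:38 AM.
Staining starts at 11:38 AM − 77 min = 10:21 AM.

10:21 AM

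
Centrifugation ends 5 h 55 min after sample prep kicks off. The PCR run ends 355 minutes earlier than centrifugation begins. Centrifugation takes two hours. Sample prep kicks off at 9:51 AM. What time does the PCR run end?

7:51 AM

Centrifugation ends at 9:51 AM + 355 min = 3:46 PM.
Centrifugation starts at 3:46 PM − 120 min = 1:46 PM.
The PCR run ends at 1:46 PM − 355 min = 7:51 AM.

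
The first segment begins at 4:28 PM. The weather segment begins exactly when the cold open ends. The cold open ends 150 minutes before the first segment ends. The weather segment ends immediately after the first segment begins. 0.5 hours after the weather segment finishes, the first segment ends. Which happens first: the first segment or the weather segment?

The weather segment ends at 4:28 PM.
The first segment ends at 4:28 PM + 30 min = 4:58 PM.
The cold open ends at 4:58 PM − 150 min = 2:28 PM.
So the weather segment starts at 2:28 PM.
The first segment starts at 4:28 PM and the weather segment starts at 2:28 PM, so the weather segment is first.

the weather segment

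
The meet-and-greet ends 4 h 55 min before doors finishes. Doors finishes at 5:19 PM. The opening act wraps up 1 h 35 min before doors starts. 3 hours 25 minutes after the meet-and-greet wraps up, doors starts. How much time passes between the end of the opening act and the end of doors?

3 h 5 min

The meet-and-greet ends at 5:19 PM − 295 min = 12:24 PM.
Doors starts at 12:24 PM + 205 min = 3:49 PM.
The opening act ends at 3:49 PM − 95 min = 2:14 PM.
From 2:14 PM to 5:19 PM is 3 h 5 min.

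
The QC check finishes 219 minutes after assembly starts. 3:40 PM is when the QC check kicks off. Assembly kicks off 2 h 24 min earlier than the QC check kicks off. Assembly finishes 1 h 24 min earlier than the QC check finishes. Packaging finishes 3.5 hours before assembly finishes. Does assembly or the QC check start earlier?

assembly

Assembly starts at 3:40 PM − 144 min = 1:16 PM.
Assembly starts at 1:16 PM and the QC check starts at 3:40 PM, so assembly is first.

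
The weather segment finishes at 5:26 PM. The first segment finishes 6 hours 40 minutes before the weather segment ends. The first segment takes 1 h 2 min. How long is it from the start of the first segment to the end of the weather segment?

7 hours 42 minutes

The first segment ends at 5:26 PM − 400 min = 10:46 AM.
The first segment starts at 10:46 AM − 62 min = 9:44 AM.
From 9:44 AM to 5:26 PM is 7 hours 42 minutes.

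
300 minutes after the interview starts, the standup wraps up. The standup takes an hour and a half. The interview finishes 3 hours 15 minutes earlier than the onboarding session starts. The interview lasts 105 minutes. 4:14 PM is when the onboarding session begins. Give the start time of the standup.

2:44 PM

The interview ends at 4:14 PM − 195 min = 12:59 PM.
The interview starts at 12:59 PM − 105 min = 11:14 AM.
The standup ends at 11:14 AM + 300 min = 4:14 PM.
The standup starts at 4:14 PM − 90 min = 2:44 PM.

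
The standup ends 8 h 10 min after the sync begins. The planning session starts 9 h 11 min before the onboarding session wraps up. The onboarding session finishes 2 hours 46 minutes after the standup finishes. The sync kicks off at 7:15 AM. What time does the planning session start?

9:00 AM

The standup ends at 7:15 AM + 490 min = 3:25 PM.
The onboarding session ends at 3:25 PM + 166 min = 6:11 PM.
The planning session starts at 6:11 PM − 551 min = 9:00 AM.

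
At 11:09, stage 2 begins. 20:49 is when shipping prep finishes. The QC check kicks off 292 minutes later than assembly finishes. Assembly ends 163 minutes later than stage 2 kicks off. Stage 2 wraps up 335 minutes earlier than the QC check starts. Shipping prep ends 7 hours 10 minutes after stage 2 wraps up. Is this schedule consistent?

Assembly ends at 11:09 + 163 min = 13:52.
The QC check starts at 13:52 + 292 min = 18:44.
Stage 2 ends at 18:44 − 335 min = 13:09.
Shipping prep ends at 13:09 + 430 min = 20:19.
But shipping prep is also said to end at 20:49 — a 30-minute conflict.

No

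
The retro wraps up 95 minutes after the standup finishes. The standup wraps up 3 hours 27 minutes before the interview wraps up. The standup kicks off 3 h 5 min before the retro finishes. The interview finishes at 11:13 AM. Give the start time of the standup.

6:16 AM

The standup ends at 11:13 AM − 207 min = 7:46 AM.
The retro ends at 7:46 AM + 95 min = 9:21 AM.
The standup starts at 9:21 AM − 185 min = 6:16 AM.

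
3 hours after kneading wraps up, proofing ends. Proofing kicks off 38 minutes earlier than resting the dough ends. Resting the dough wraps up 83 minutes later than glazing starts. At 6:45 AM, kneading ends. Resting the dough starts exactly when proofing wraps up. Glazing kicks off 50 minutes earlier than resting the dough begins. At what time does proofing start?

Proofing ends at 6:45 AM + 180 min = 9:45 AM.
So resting the dough starts at 9:45 AM.
Glazing starts at 9:45 AM − 50 min = 8:55 AM.
Resting the dough ends at 8:55 AM + 83 min = 10:18 AM.
Proofing starts at 10:18 AM − 38 min = 9:40 AM.

9:40 AM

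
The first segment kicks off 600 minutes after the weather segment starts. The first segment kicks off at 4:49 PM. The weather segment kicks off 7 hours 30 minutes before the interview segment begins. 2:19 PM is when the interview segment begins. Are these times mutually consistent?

Yes

The weather segment starts at 2:19 PM − 450 min = 6:49 AM.
The first segment starts at 6:49 AM + 600 min = 4:49 PM.
That matches the stated 4:49 PM, so the schedule is consistent.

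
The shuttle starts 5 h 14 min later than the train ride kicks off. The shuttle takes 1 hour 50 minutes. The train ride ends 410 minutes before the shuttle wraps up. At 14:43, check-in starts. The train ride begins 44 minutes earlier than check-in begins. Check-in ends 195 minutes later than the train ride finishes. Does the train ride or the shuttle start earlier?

the train ride

The train ride starts at 14:43 − 44 min = 13:59.
The shuttle starts at 13:59 + 314 min = 19:13.
The train ride starts at 13:59 and the shuttle starts at 19:13, so the train ride is first.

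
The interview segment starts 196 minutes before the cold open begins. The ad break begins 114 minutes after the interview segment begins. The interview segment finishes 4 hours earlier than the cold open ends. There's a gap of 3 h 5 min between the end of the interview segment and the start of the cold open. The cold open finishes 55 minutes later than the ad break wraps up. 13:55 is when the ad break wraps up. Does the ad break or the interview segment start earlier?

the interview segment

The cold open ends at 13:55 + 55 min = 14:50.
The interview segment ends at 14:50 − 240 min = 10:50.
The cold open starts at 10:50 + 185 min = 13:55.
The interview segment starts at 13:55 − 196 min = 10:39.
The ad break starts at 10:39 + 114 min = 12:33.
The ad break starts at 12:33 and the interview segment starts at 10:39, so the interview segment is first.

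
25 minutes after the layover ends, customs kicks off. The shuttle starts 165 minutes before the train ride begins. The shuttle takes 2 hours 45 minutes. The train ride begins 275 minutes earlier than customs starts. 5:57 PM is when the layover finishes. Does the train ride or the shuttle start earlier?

the shuttle

Customs starts at 5:57 PM + 25 min = 6:22 PM.
The train ride starts at 6:22 PM − 275 min = 1:47 PM.
The shuttle starts at 1:47 PM − 165 min = 11:02 AM.
The train ride starts at 1:47 PM and the shuttle starts at 11:02 AM, so the shuttle is first.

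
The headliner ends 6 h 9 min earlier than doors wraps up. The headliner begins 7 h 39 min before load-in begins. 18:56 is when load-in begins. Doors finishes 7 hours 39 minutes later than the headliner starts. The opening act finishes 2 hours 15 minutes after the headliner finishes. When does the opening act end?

The headliner starts at 18:56 − 459 min = 11:17.
Doors ends at 11:17 + 459 min = 18:56.
The headliner ends at 18:56 − 369 min = 12:47.
The opening act ends at 12:47 + 135 min = 15:02.

15:02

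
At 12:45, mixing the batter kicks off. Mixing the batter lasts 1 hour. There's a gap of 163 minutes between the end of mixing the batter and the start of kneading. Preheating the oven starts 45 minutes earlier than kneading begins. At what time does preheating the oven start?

Mixing the batter ends at 12:45 + 60 min = 13:45.
Kneading starts at 13:45 + 163 min = 16:28.
Preheating the oven starts at 16:28 − 45 min = 15:43.

15:43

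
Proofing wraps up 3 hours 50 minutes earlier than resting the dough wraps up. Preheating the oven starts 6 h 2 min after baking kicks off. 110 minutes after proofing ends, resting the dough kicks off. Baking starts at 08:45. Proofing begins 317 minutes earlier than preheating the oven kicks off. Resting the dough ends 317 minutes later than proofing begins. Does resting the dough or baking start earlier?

Preheating the oven starts at 08:45 + 362 min = 14:47.
Proofing starts at 14:47 − 317 min = 09:30.
Resting the dough ends at 09:30 + 317 min = 14:47.
Proofing ends at 14:47 − 230 min = 10:57.
Resting the dough starts at 10:57 + 110 min = 12:47.
Resting the dough starts at 12:47 and baking starts at 08:45, so baking is first.

baking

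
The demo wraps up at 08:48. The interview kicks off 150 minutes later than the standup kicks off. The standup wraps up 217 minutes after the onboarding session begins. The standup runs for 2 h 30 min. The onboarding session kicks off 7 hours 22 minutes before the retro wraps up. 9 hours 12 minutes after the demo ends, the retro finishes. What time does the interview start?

14:15

The retro ends at 08:48 + 552 min = 18:00.
The onboarding session starts at 18:00 − 442 min = 10:38.
The standup ends at 10:38 + 217 min = 14:15.
The standup starts at 14:15 − 150 min = 11:45.
The interview starts at 11:45 + 150 min = 14:15.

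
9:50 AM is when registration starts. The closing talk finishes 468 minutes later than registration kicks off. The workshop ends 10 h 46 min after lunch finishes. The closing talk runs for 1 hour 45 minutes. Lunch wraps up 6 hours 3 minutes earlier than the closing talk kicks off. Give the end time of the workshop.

8:36 PM

The closing talk ends at 9:50 AM + 468 min = 5:38 PM.
The closing talk starts at 5:38 PM − 105 min = 3:53 PM.
Lunch ends at 3:53 PM − 363 min = 9:50 AM.
The workshop ends at 9:50 AM + 646 min = 8:36 PM.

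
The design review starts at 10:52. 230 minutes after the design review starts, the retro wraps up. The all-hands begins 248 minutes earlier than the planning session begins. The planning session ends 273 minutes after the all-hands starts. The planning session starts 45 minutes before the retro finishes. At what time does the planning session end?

14:22

The retro ends at 10:52 + 230 min = 14:42.
The planning session starts at 14:42 − 45 min = 13:57.
The all-hands starts at 13:57 − 248 min = 09:49.
The planning session ends at 09:49 + 273 min = 14:22.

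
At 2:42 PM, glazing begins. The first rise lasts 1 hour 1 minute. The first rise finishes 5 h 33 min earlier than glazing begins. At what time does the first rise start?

The first rise ends at 2:42 PM − 333 min = 9:09 AM.
The first rise starts at 9:09 AM − 61 min = 8:08 AM.

8:08 AM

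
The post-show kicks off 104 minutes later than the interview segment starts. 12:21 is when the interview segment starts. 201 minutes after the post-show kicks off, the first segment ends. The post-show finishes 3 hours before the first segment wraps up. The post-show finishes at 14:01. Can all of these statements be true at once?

The post-show starts at 12:21 + 104 min = 14:05.
The first segment ends at 14:05 + 201 min = 17:26.
The post-show ends at 17:26 − 180 min = 14:26.
But the post-show is also said to end at 14:01 — a 25-minute conflict.

No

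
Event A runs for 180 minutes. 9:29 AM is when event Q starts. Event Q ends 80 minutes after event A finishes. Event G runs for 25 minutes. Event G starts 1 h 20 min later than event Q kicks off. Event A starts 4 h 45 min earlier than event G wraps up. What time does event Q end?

Event G starts at 9:29 AM + 80 min = 10:49 AM.
Event G ends at 10:49 AM + 25 min = 11:14 AM.
Event A starts at 11:14 AM − 285 min = 6:29 AM.
Event A ends at 6:29 AM + 180 min = 9:29 AM.
Event Q ends at 9:29 AM + 80 min = 10:49 AM.

10:49 AM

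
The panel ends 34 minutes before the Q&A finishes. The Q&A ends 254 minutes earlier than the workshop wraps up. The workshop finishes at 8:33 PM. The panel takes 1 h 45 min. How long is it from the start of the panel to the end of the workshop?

The Q&A ends at 8:33 PM − 254 min = 4:19 PM.
The panel ends at 4:19 PM − 34 min = 3:45 PM.
The panel starts at 3:45 PM − 105 min = 2:00 PM.
From 2:00 PM to 8:33 PM is 6 h 33 min.

6 h 33 min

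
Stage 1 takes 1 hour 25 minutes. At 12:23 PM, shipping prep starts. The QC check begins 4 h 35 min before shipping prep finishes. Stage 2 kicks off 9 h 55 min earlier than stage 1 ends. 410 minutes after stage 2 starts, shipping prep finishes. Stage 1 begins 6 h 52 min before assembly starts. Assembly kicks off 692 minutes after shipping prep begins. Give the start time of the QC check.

Assembly starts at 12:23 PM + 692 min = 11:55 PM.
Stage 1 starts at 11:55 PM − 412 min = 5:03 PM.
Stage 1 ends at 5:03 PM + 85 min = 6:28 PM.
Stage 2 starts at 6:28 PM − 595 min = 8:33 AM.
Shipping prep ends at 8:33 AM + 410 min = 3:23 PM.
The QC check starts at 3:23 PM − 275 min = 10:48 AM.

10:48 AM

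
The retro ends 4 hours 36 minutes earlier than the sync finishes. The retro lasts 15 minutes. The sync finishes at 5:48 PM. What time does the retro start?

The retro ends at 5:48 PM − 276 min = 1:12 PM.
The retro starts at 1:12 PM − 15 min = 12:57 PM.

12:57 PM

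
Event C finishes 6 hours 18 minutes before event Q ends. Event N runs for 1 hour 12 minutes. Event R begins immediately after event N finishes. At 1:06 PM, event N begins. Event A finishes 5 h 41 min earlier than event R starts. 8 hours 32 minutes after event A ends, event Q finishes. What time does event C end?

Event N ends at 1:06 PM + 72 min = 2:18 PM.
So event R starts at 2:18 PM.
Event A ends at 2:18 PM − 341 min = 8:37 AM.
Event Q ends at 8:37 AM + 512 min = 5:09 PM.
Event C ends at 5:09 PM − 378 min = 10:51 AM.

10:51 AM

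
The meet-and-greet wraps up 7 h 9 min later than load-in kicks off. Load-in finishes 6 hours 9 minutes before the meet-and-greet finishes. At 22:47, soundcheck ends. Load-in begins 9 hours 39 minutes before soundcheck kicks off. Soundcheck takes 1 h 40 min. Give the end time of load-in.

Soundcheck starts at 22:47 − 100 min = 21:07.
Load-in starts at 21:07 − 579 min = 11:28.
The meet-and-greet ends at 11:28 + 429 min = 18:37.
Load-in ends at 18:37 − 369 min = 12:28.

12:28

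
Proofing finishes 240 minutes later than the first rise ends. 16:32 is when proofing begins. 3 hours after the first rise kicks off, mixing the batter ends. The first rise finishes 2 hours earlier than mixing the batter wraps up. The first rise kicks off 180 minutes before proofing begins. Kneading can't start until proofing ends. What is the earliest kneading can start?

The first rise starts at 16:32 − 180 min = 13:32.
Mixing the batter ends at 13:32 + 180 min = 16:32.
The first rise ends at 16:32 − 120 min = 14:32.
Proofing ends at 14:32 + 240 min = 18:32.
Kneading is bounded by proofing, so the earliest it can start is 18:32.

18:32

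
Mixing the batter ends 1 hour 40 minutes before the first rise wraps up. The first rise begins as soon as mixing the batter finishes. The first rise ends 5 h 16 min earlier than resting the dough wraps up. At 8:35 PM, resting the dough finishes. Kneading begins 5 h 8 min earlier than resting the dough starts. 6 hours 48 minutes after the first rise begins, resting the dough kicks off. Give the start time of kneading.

The first rise ends at 8:35 PM − 316 min = 3:19 PM.
Mixing the batter ends at 3:19 PM − 100 min = 1:39 PM.
So the first rise starts at 1:39 PM.
Resting the dough starts at 1:39 PM + 408 min = 8:27 PM.
Kneading starts at 8:27 PM − 308 min = 3:19 PM.

3:19 PM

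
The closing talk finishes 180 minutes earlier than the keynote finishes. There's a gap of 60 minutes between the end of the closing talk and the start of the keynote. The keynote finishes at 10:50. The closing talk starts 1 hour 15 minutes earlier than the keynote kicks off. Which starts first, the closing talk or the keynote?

the closing talk

The closing talk ends at 10:50 − 180 min = 07:50.
The keynote starts at 07:50 + 60 min = 08:50.
The closing talk starts at 08:50 − 75 min = 07:35.
The closing talk starts at 07:35 and the keynote starts at 08:50, so the closing talk is first.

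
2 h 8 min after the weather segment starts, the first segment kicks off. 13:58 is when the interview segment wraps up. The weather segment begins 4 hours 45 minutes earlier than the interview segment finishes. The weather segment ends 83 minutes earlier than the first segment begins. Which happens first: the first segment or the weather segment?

the weather segment

The weather segment starts at 13:58 − 285 min = 09:13.
The first segment starts at 09:13 + 128 min = 11:21.
The first segment starts at 11:21 and the weather segment starts at 09:13, so the weather segment is first.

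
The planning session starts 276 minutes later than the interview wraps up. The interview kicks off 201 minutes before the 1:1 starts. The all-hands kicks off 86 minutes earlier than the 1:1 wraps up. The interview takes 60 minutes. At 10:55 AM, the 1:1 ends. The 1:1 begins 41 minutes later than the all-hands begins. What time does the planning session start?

12:25 PM

The all-hands starts at 10:55 AM − 86 min = 9:29 AM.
The 1:1 starts at 9:29 AM + 41 min = 10:10 AM.
The interview starts at 10:10 AM − 201 min = 6:49 AM.
The interview ends at 6:49 AM + 60 min = 7:49 AM.
The planning session starts at 7:49 AM + 276 min = 12:25 PM.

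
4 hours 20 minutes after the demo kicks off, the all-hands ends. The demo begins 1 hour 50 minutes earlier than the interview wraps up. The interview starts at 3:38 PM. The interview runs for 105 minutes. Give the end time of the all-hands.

7:53 PM

The interview ends at 3:38 PM + 105 min = 5:23 PM.
The demo starts at 5:23 PM − 110 min = 3:33 PM.
The all-hands ends at 3:33 PM + 260 min = 7:53 PM.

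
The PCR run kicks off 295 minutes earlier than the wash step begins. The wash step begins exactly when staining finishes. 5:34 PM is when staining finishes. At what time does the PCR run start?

12:39 PM

The wash step starts at 5:34 PM.
The PCR run starts at 5:34 PM − 295 min = 12:39 PM.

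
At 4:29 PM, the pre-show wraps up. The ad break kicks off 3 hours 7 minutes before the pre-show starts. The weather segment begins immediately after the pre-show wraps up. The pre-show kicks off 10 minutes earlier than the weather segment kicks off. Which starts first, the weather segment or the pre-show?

The weather segment starts at 4:29 PM.
The pre-show starts at 4:29 PM − 10 min = 4:19 PM.
The weather segment starts at 4:29 PM and the pre-show starts at 4:19 PM, so the pre-show is first.

the pre-show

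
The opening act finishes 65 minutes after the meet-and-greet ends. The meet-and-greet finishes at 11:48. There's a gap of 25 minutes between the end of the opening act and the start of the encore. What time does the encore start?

The opening act ends at 11:48 + 65 min = 12:53.
The encore starts at 12:53 + 25 min = 13:18.

13:18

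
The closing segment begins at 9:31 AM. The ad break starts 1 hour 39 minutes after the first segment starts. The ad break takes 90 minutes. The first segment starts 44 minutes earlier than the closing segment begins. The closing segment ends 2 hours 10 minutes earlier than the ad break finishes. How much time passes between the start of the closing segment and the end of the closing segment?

The first segment starts at 9:31 AM − 44 min = 8:47 AM.
The ad break starts at 8:47 AM + 99 min = 10:26 AM.
The ad break ends at 10:26 AM + 90 min = 11:56 AM.
The closing segment ends at 11:56 AM − 130 min = 9:46 AM.
From 9:31 AM to 9:46 AM is 15 minutes.

15 minutes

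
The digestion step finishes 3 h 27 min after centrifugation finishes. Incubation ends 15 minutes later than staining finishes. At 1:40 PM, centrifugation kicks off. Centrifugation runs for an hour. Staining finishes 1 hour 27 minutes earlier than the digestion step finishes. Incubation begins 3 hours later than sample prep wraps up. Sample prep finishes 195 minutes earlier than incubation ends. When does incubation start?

4:40 PM

Centrifugation ends at 1:40 PM + 60 min = 2:40 PM.
The digestion step ends at 2:40 PM + 207 min = 6:07 PM.
Staining ends at 6:07 PM − 87 min = 4:40 PM.
Incubation ends at 4:40 PM + 15 min = 4:55 PM.
Sample prep ends at 4:55 PM − 195 min = 1:40 PM.
Incubation starts at 1:40 PM + 180 min = 4:40 PM.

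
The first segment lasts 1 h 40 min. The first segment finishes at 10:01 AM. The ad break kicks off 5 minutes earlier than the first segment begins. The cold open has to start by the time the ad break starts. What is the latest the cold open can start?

The first segment starts at 10:01 AM − 100 min = 8:21 AM.
The ad break starts at 8:21 AM − 5 min = 8:16 AM.
The cold open is bounded by the ad break, so the latest it can start is 8:16 AM.

8:16 AM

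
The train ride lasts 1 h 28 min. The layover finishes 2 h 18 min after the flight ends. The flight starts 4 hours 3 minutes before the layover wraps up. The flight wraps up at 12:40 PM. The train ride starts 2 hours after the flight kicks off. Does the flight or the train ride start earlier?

The layover ends at 12:40 PM + 138 min = 2:58 PM.
The flight starts at 2:58 PM − 243 min = 10:55 AM.
The train ride starts at 10:55 AM + 120 min = 12:55 PM.
The flight starts at 10:55 AM and the train ride starts at 12:55 PM, so the flight is first.

the flight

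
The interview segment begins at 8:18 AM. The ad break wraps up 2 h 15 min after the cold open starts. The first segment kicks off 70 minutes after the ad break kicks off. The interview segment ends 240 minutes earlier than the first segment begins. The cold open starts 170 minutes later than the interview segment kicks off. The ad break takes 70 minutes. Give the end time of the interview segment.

9:23 AM

The cold open starts at 8:18 AM + 170 min = 11:08 AM.
The ad break ends at 11:08 AM + 135 min = 1:23 PM.
The ad break starts at 1:23 PM − 70 min = 12:13 PM.
The first segment starts at 12:13 PM + 70 min = 1:23 PM.
The interview segment ends at 1:23 PM − 240 min = 9:23 AM.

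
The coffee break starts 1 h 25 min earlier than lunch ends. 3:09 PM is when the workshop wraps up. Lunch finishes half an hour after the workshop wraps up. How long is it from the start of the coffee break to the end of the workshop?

55 minutes

Lunch ends at 3:09 PM + 30 min = 3:39 PM.
The coffee break starts at 3:39 PM − 85 min = 2:14 PM.
From 2:14 PM to 3:09 PM is 55 minutes.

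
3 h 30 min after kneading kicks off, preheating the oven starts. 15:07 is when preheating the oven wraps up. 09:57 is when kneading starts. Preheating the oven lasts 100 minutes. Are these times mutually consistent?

Yes

Preheating the oven starts at 09:57 + 210 min = 13:27.
Preheating the oven ends at 13:27 + 100 min = 15:07.
That matches the stated 15:07, so the schedule is consistent.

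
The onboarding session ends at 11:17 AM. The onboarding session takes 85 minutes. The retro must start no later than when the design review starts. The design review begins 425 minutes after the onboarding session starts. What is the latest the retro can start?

4:57 PM

The onboarding session starts at 11:17 AM − 85 min = 9:52 AM.
The design review starts at 9:52 AM + 425 min = 4:57 PM.
The retro is bounded by the design review, so the latest it can start is 4:57 PM.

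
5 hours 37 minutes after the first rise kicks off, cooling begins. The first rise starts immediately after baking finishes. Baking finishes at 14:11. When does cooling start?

The first rise starts at 14:11.
Cooling starts at 14:11 + 337 min = 19:48.

19:48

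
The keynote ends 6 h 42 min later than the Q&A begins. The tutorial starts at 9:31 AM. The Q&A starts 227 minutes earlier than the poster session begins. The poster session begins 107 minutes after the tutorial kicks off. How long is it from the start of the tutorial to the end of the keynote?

The poster session starts at 9:31 AM + 107 min = 11:18 AM.
The Q&A starts at 11:18 AM − 227 min = 7:31 AM.
The keynote ends at 7:31 AM + 402 min = 2:13 PM.
From 9:31 AM to 2:13 PM is 4 hours 42 minutes.

4 hours 42 minutes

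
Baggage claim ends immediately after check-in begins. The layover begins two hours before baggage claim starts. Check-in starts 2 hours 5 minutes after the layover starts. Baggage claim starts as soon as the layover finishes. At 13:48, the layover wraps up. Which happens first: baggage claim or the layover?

Baggage claim starts at 13:48.
The layover starts at 13:48 − 120 min = 11:48.
Baggage claim starts at 13:48 and the layover starts at 11:48, so the layover is first.

the layover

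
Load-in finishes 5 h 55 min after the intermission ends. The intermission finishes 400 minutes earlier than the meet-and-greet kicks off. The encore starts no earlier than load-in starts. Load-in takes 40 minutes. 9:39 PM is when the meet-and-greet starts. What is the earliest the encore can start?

8:14 PM

The intermission ends at 9:39 PM − 400 min = 2:59 PM.
Load-in ends at 2:59 PM + 355 min = 8:54 PM.
Load-in starts at 8:54 PM − 40 min = 8:14 PM.
The encore is bounded by load-in, so the earliest it can start is 8:14 PM.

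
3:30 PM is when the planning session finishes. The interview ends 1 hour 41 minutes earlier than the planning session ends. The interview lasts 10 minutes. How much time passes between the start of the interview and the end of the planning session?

111 minutes

The interview ends at 3:30 PM − 101 min = 1:49 PM.
The interview starts at 1:49 PM − 10 min = 1:39 PM.
From 1:39 PM to 3:30 PM is 111 minutes.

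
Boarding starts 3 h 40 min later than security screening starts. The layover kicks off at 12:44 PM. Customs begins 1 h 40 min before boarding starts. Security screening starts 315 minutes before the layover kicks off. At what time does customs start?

9:29 AM

Security screening starts at 12:44 PM − 315 min = 7:29 AM.
Boarding starts at 7:29 AM + 220 min = 11:09 AM.
Customs starts at 11:09 AM − 100 min = 9:29 AM.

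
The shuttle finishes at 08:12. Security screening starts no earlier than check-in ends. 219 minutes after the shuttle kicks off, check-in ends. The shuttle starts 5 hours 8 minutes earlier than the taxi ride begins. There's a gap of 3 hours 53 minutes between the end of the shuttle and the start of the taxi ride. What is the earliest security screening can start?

The taxi ride starts at 08:12 + 233 min = 12:05.
The shuttle starts at 12:05 − 308 min = 06:57.
Check-in ends at 06:57 + 219 min = 10:36.
Security screening is bounded by check-in, so the earliest it can start is 10:36.

10:36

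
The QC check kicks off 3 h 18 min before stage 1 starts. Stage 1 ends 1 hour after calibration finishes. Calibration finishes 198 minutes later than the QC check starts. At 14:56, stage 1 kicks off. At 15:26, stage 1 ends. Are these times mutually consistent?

The QC check starts at 14:56 − 198 min = 11:38.
Calibration ends at 11:38 + 198 min = 14:56.
Stage 1 ends at 14:56 + 60 min = 15:56.
But stage 1 is also said to end at 15:26 — a 30-minute conflict.

No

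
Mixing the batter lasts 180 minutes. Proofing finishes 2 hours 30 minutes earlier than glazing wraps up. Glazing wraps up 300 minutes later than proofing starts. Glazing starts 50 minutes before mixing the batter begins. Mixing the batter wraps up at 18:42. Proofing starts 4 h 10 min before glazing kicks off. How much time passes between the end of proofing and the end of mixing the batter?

Mixing the batter starts at 18:42 − 180 min = 15:42.
Glazing starts at 15:42 − 50 min = 14:52.
Proofing starts at 14:52 − 250 min = 10:42.
Glazing ends at 10:42 + 300 min = 15:42.
Proofing ends at 15:42 − 150 min = 13:12.
From 13:12 to 18:42 is 5 hours 30 minutes.

5 hours 30 minutes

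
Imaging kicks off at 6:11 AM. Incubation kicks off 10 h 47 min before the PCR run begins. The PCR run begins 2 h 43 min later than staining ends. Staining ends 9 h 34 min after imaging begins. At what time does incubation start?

7:41 AM

Staining ends at 6:11 AM + 574 min = 3:45 PM.
The PCR run starts at 3:45 PM + 163 min = 6:28 PM.
Incubation starts at 6:28 PM − 647 min = 7:41 AM.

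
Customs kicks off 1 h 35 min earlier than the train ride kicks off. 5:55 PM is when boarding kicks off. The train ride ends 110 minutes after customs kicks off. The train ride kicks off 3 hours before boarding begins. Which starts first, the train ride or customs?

customs

The train ride starts at 5:55 PM − 180 min = 2:55 PM.
Customs starts at 2:55 PM − 95 min = 1:20 PM.
The train ride starts at 2:55 PM and customs starts at 1:20 PM, so customs is first.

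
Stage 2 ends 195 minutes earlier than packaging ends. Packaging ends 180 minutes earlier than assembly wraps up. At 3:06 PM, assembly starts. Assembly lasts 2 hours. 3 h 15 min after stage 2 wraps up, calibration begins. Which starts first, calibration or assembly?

Assembly ends at 3:06 PM + 120 min = 5:06 PM.
Packaging ends at 5:06 PM − 180 min = 2:06 PM.
Stage 2 ends at 2:06 PM − 195 min = 10:51 AM.
Calibration starts at 10:51 AM + 195 min = 2:06 PM.
Calibration starts at 2:06 PM and assembly starts at 3:06 PM, so calibration is first.

calibration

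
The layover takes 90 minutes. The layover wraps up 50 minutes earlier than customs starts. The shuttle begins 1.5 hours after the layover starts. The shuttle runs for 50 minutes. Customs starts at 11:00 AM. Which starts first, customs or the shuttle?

the shuttle

The layover ends at 11:00 AM − 50 min = 10:10 AM.
The layover starts at 10:10 AM − 90 min = 8:40 AM.
The shuttle starts at 8:40 AM + 90 min = 10:10 AM.
Customs starts at 11:00 AM and the shuttle starts at 10:10 AM, so the shuttle is first.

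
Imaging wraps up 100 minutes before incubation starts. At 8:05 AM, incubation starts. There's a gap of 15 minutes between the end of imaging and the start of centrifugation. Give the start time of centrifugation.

6:40 AM

Imaging ends at 8:05 AM − 100 min = 6:25 AM.
Centrifugation starts at 6:25 AM + 15 min = 6:40 AM.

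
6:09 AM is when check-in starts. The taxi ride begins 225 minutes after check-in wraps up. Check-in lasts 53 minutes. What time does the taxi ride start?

10:47 AM

Check-in ends at 6:09 AM + 53 min = 7:02 AM.
The taxi ride starts at 7:02 AM + 225 min = 10:47 AM.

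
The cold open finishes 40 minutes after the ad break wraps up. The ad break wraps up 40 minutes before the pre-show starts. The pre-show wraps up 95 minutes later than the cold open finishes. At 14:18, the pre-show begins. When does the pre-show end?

15:53

The ad break ends at 14:18 − 40 min = 13:38.
The cold open ends at 13:38 + 40 min = 14:18.
The pre-show ends at 14:18 + 95 min = 15:53.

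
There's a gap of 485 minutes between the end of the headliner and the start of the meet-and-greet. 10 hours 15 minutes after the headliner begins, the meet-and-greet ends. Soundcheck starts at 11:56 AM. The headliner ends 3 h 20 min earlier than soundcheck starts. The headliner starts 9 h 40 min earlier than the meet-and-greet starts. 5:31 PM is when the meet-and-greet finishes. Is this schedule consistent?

No

The headliner ends at 11:56 AM − 200 min = 8:36 AM.
The meet-and-greet starts at 8:36 AM + 485 min = 4:41 PM.
The headliner starts at 4:41 PM − 580 min = 7:01 AM.
The meet-and-greet ends at 7:01 AM + 615 min = 5:16 PM.
But the meet-and-greet is also said to end at 5:31 PM — a 15-minute conflict.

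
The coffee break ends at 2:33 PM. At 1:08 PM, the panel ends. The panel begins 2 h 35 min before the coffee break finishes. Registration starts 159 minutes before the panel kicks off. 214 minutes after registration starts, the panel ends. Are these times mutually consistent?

The panel starts at 2:33 PM − 155 min = 11:58 AM.
Registration starts at 11:58 AM − 159 min = 9:19 AM.
The panel ends at 9:19 AM + 214 min = 12:53 PM.
But the panel is also said to end at 1:08 PM — a 15-minute conflict.

No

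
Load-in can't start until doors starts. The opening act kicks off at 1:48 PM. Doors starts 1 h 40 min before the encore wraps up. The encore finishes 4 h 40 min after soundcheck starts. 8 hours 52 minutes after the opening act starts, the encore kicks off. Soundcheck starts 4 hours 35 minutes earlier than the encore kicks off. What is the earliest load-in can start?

The encore starts at 1:48 PM + 532 min = 10:40 PM.
Soundcheck starts at 10:40 PM − 275 min = 6:05 PM.
The encore ends at 6:05 PM + 280 min = 10:45 PM.
Doors starts at 10:45 PM − 100 min = 9:05 PM.
Load-in is bounded by doors, so the earliest it can start is 9:05 PM.

9:05 PM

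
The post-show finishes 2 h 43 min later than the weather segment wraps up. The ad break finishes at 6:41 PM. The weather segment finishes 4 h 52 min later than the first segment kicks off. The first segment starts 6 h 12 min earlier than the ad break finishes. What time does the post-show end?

8:04 PM

The first segment starts at 6:41 PM − 372 min = 12:29 PM.
The weather segment ends at 12:29 PM + 292 min = 5:21 PM.
The post-show ends at 5:21 PM + 163 min = 8:04 PM.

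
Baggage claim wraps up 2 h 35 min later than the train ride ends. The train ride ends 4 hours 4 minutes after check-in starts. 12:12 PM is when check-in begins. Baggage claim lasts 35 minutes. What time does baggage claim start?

The train ride ends at 12:12 PM + 244 min = 4:16 PM.
Baggage claim ends at 4:16 PM + 155 min = 6:51 PM.
Baggage claim starts at 6:51 PM − 35 min = 6:16 PM.

6:16 PM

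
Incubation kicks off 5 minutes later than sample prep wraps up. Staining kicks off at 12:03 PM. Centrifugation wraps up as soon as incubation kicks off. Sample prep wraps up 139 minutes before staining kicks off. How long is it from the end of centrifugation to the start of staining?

2 hours 14 minutes

Sample prep ends at 12:03 PM − 139 min = 9:44 AM.
Incubation starts at 9:44 AM + 5 min = 9:49 AM.
So centrifugation ends at 9:49 AM.
From 9:49 AM to 12:03 PM is 2 hours 14 minutes.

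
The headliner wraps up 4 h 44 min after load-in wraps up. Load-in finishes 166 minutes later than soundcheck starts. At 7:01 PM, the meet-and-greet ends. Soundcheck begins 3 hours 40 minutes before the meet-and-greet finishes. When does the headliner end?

Soundcheck starts at 7:01 PM − 220 min = 3:21 PM.
Load-in ends at 3:21 PM + 166 min = 6:07 PM.
The headliner ends at 6:07 PM + 284 min = 10:51 PM.

10:51 PM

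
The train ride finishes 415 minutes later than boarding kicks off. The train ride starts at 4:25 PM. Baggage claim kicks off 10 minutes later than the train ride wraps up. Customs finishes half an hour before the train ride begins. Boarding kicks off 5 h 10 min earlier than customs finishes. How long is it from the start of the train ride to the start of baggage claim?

85 minutes

Customs ends at 4:25 PM − 30 min = 3:55 PM.
Boarding starts at 3:55 PM − 310 min = 10:45 AM.
The train ride ends at 10:45 AM + 415 min = 5:40 PM.
Baggage claim starts at 5:40 PM + 10 min = 5:50 PM.
From 4:25 PM to 5:50 PM is 85 minutes.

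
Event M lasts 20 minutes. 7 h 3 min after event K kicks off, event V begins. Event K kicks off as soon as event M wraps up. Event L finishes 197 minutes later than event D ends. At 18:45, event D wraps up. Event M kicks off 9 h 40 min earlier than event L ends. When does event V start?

19:45

Event L ends at 18:45 + 197 min = 22:02.
Event M starts at 22:02 − 580 min = 12:22.
Event M ends at 12:22 + 20 min = 12:42.
So event K starts at 12:42.
Event V starts at 12:42 + 423 min = 19:45.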